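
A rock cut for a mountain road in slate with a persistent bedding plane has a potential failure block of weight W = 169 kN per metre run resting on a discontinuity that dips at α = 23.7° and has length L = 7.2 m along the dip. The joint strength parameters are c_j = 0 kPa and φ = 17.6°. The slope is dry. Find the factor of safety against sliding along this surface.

Resolving the block weight along and normal to the plane and applying the Mohr–Coulomb strength on the joint:
N' = W cosα = 169·cos23.7° = 154.7 kN/m
Driving force T = W sinα = 169·sin23.7° = 67.9 kN/m
Resisting force R = c_j·L + N'·tanφ = 0·7.2 + 154.7·tan17.6° = 0.0 + 49.1 = 49.1 kN/m
FS = R / T = 49.1 / 67.9 = 0.723

FS = 0.72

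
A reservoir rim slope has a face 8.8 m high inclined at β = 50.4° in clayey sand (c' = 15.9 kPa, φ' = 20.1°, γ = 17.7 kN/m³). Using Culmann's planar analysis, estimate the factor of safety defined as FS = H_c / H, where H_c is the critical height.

H_c = (4c'/γ) · sinβ cosφ' / [1 − cos(β − φ')]
    = (4·15.9/17.7) · sin50.4°·cos20.1° / [1 − cos30.3°]
    = 3.593 · 0.7236 / 0.1366 = 19.03 m
FS = H_c / H = 19.03 / 8.8 = 2.163

FS = 2.16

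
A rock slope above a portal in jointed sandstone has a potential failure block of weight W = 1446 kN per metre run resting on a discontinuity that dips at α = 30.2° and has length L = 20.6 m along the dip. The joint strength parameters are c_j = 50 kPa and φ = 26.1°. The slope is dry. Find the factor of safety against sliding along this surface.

Resolving the block weight along and normal to the plane and applying the Mohr–Coulomb strength on the joint:
N' = W cosα = 1446·cos30.2° = 1249.7 kN/m
Driving force T = W sinα = 1446·sin30.2° = 727.4 kN/m
Resisting force R = c_j·L + N'·tanφ = 50·20.6 + 1249.7·tan26.1° = 1030.0 + 612.2 = 1642.2 kN/m
FS = R / T = 1642.2 / 727.4 = 2.258

FS = 2.26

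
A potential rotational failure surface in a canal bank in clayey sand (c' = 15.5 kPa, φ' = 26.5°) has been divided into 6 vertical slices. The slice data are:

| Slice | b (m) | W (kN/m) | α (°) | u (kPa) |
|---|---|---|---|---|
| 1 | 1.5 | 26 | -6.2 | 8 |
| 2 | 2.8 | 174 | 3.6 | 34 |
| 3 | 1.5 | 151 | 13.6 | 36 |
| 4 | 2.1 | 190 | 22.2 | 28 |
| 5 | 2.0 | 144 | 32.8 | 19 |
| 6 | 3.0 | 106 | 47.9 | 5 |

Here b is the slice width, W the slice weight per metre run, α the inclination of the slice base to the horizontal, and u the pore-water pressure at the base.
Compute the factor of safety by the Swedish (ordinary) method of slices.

FS = 1.62

Ordinary method of slices: FS = Σ[c'·Δl_i + (W_i cosα_i − u_i·Δl_i)·tanφ'] / Σ W_i sinα_i, with Δl_i = b_i / cosα_i.
Slice 1: Δl = 1.5/cos(-6.2°) = 1.509 m; N'_1 = 26·cos(-6.2°) − 8·1.509 = 13.8; c'Δl = 23.39; W sinα = -2.8
Slice 2: Δl = 2.8/cos3.6° = 2.806 m; N'_2 = 174·cos3.6° − 34·2.806 = 78.3; c'Δl = 43.49; W sinα = 10.9
Slice 3: Δl = 1.5/cos13.6° = 1.543 m; N'_3 = 151·cos13.6° − 36·1.543 = 91.2; c'Δl = 23.92; W sinα = 35.5
Slice 4: Δl = 2.1/cos22.2° = 2.268 m; N'_4 = 190·cos22.2° − 28·2.268 = 112.4; c'Δl = 35.16; W sinα = 71.8
Slice 5: Δl = 2.0/cos32.8° = 2.379 m; N'_5 = 144·cos32.8° − 19·2.379 = 75.8; c'Δl = 36.88; W sinα = 78.0
Slice 6: Δl = 3.0/cos47.9° = 4.475 m; N'_6 = 106·cos47.9° − 5·4.475 = 48.7; c'Δl = 69.36; W sinα = 78.6
Σc'Δl = 232.2 kN/m; ΣN' = 420.2 kN/m; ΣW sinα = 272.1 kN/m
Resisting = 232.2 + 420.2·tan26.5° = 232.2 + 209.5 = 441.7 kN/m
FS = 441.7 / 272.1 = 1.623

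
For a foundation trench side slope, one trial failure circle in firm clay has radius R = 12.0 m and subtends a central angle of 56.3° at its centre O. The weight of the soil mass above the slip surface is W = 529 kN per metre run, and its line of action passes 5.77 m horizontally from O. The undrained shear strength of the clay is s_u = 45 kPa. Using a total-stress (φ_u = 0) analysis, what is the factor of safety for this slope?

Taking moments about the centre O, the resisting moment is provided by the undrained shear strength acting along the arc:
Arc length L_a = R·θ = 12.0·(56.3°·π/180) = 12.0·0.9826 = 11.79 m
M_R = s_u·L_a·R = 45·11.79·12.0 = 6367.4 kN·m/m
M_D = W·d = 529·5.77 = 3052.3 kN·m/m
FS = M_R / M_D = 6367.4 / 3052.3 = 2.086

FS = 2.09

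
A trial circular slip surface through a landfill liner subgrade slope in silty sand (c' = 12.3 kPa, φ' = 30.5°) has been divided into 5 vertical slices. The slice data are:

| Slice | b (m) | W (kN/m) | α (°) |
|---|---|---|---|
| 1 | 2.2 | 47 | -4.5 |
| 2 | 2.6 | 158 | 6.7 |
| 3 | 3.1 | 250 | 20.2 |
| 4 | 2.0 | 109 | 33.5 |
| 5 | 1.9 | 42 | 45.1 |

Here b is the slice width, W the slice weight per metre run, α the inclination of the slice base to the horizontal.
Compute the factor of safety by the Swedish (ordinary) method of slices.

Ordinary method of slices: FS = Σ[c'·Δl_i + (W_i cosα_i)·tanφ'] / Σ W_i sinα_i, with Δl_i = b_i / cosα_i.
Slice 1: Δl = 2.2/cos(-4.5°) = 2.207 m; N'_1 = 47·cos(-4.5°) = 46.9; c'Δl = 27.14; W sinα = -3.7
Slice 2: Δl = 2.6/cos6.7° = 2.618 m; N'_2 = 158·cos6.7° = 156.9; c'Δl = 32.20; W sinα = 18.4
Slice 3: Δl = 3.1/cos20.2° = 3.303 m; N'_3 = 250·cos20.2° = 234.6; c'Δl = 40.63; W sinα = 86.3
Slice 4: Δl = 2.0/cos33.5° = 2.398 m; N'_4 = 109·cos33.5° = 90.9; c'Δl = 29.50; W sinα = 60.2
Slice 5: Δl = 1.9/cos45.1° = 2.692 m; N'_5 = 42·cos45.1° = 29.6; c'Δl = 33.11; W sinα = 29.8
Σc'Δl = 162.6 kN/m; ΣN' = 558.9 kN/m; ΣW sinα = 191.0 kN/m
Resisting = 162.6 + 558.9·tan30.5° = 162.6 + 329.2 = 491.8 kN/m
FS = 491.8 / 191.0 = 2.575

FS = 2.58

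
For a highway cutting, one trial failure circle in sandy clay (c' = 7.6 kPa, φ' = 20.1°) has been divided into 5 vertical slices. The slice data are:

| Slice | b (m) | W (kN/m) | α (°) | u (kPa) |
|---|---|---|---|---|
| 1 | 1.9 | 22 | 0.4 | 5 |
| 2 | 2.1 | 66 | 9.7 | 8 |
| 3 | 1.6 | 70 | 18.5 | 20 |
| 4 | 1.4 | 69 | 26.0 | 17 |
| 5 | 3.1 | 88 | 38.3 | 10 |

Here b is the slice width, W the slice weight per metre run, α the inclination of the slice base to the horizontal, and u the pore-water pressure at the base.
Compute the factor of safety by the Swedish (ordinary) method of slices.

Ordinary method of slices: FS = Σ[c'·Δl_i + (W_i cosα_i − u_i·Δl_i)·tanφ'] / Σ W_i sinα_i, with Δl_i = b_i / cosα_i.
Slice 1: Δl = 1.9/cos0.4° = 1.900 m; N'_1 = 22·cos0.4° − 5·1.900 = 12.5; c'Δl = 14.44; W sinα = 0.2
Slice 2: Δl = 2.1/cos9.7° = 2.130 m; N'_2 = 66·cos9.7° − 8·2.130 = 48.0; c'Δl = 16.19; W sinα = 11.1
Slice 3: Δl = 1.6/cos18.5° = 1.687 m; N'_3 = 70·cos18.5° − 20·1.687 = 32.6; c'Δl = 12.82; W sinα = 22.2
Slice 4: Δl = 1.4/cos26.0° = 1.558 m; N'_4 = 69·cos26.0° − 17·1.558 = 35.5; c'Δl = 11.84; W sinα = 30.2
Slice 5: Δl = 3.1/cos38.3° = 3.950 m; N'_5 = 88·cos38.3° − 10·3.950 = 29.6; c'Δl = 30.02; W sinα = 54.5
Σc'Δl = 85.3 kN/m; ΣN' = 158.2 kN/m; ΣW sinα = 118.3 kN/m
Resisting = 85.3 + 158.2·tan20.1° = 85.3 + 57.9 = 143.2 kN/m
FS = 143.2 / 118.3 = 1.211

FS = 1.21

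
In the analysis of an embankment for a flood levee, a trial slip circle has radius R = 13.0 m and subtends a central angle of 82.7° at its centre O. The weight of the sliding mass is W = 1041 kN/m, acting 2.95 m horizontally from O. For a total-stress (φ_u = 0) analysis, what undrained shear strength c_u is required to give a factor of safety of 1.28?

c_u = 16.1 kPa

FS = c_u·L_a·R / (W·d), so c_u = FS·W·d / (L_a·R).
Arc length L_a = R·θ = 13.0·(82.7°·π/180) = 13.0·1.4434 = 18.76 m
c_u = 1.28·1041·2.95 / (18.76·13.0) = 3930.8 / 243.93 = 16.11 kPa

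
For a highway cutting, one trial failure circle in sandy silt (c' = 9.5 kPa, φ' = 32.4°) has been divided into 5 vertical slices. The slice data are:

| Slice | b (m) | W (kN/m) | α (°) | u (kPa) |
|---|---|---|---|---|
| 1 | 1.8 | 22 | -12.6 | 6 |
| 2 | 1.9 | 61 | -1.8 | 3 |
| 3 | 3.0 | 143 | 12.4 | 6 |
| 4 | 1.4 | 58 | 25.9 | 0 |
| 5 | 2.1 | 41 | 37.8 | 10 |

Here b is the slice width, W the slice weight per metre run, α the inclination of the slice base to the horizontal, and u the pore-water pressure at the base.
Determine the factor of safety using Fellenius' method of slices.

FS = 3.49

Ordinary method of slices: FS = Σ[c'·Δl_i + (W_i cosα_i − u_i·Δl_i)·tanφ'] / Σ W_i sinα_i, with Δl_i = b_i / cosα_i.
Slice 1: Δl = 1.8/cos(-12.6°) = 1.844 m; N'_1 = 22·cos(-12.6°) − 6·1.844 = 10.4; c'Δl = 17.52; W sinα = -4.8
Slice 2: Δl = 1.9/cos(-1.8°) = 1.901 m; N'_2 = 61·cos(-1.8°) − 3·1.901 = 55.3; c'Δl = 18.06; W sinα = -1.9
Slice 3: Δl = 3.0/cos12.4° = 3.072 m; N'_3 = 143·cos12.4° − 6·3.072 = 121.2; c'Δl = 29.18; W sinα = 30.7
Slice 4: Δl = 1.4/cos25.9° = 1.556 m; N'_4 = 58·cos25.9° − 0·1.556 = 52.2; c'Δl = 14.79; W sinα = 25.3
Slice 5: Δl = 2.1/cos37.8° = 2.658 m; N'_5 = 41·cos37.8° − 10·2.658 = 5.8; c'Δl = 25.25; W sinα = 25.1
Σc'Δl = 104.8 kN/m; ΣN' = 244.9 kN/m; ΣW sinα = 74.5 kN/m
Resisting = 104.8 + 244.9·tan32.4° = 104.8 + 155.4 = 260.2 kN/m
FS = 260.2 / 74.5 = 3.495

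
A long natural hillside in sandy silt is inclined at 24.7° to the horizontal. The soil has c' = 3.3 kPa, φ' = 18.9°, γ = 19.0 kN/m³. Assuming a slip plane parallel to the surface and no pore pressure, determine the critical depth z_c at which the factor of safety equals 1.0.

Setting FS = 1.00 in FS = [c' + γz cos²β tanφ'] / [γz sinβ cosβ] and solving for z:
z = c' / [γ cosβ (FS·sinβ − cosβ·tanφ')]
  = 3.3 / [19.0·cos24.7°·(1.00·sin24.7° − cos24.7°·tan18.9°)]
  = 3.3 / [19.0·0.9085·(1.00·0.4179 − 0.9085·0.3424)]
  = 3.3 / 1.8438 = 1.790 m

z_c = 1.79 m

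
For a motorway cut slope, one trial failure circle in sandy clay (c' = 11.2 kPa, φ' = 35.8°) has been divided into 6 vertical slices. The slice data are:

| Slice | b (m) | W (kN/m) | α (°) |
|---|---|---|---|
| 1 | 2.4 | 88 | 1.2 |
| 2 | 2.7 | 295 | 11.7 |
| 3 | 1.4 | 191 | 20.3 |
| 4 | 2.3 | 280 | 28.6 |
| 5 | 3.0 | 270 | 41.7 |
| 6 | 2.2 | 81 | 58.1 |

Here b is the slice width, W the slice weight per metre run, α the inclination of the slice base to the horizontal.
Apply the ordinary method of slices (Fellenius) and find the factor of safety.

FS = 1.86

Ordinary method of slices: FS = Σ[c'·Δl_i + (W_i cosα_i)·tanφ'] / Σ W_i sinα_i, with Δl_i = b_i / cosα_i.
Slice 1: Δl = 2.4/cos1.2° = 2.401 m; N'_1 = 88·cos1.2° = 88.0; c'Δl = 26.89; W sinα = 1.8
Slice 2: Δl = 2.7/cos11.7° = 2.757 m; N'_2 = 295·cos11.7° = 288.9; c'Δl = 30.88; W sinα = 59.8
Slice 3: Δl = 1.4/cos20.3° = 1.493 m; N'_3 = 191·cos20.3° = 179.1; c'Δl = 16.72; W sinα = 66.3
Slice 4: Δl = 2.3/cos28.6° = 2.620 m; N'_4 = 280·cos28.6° = 245.8; c'Δl = 29.34; W sinα = 134.0
Slice 5: Δl = 3.0/cos41.7° = 4.018 m; N'_5 = 270·cos41.7° = 201.6; c'Δl = 45.00; W sinα = 179.6
Slice 6: Δl = 2.2/cos58.1° = 4.163 m; N'_6 = 81·cos58.1° = 42.8; c'Δl = 46.63; W sinα = 68.8
Σc'Δl = 195.5 kN/m; ΣN' = 1046.2 kN/m; ΣW sinα = 510.3 kN/m
Resisting = 195.5 + 1046.2·tan35.8° = 195.5 + 754.6 = 950.0 kN/m
FS = 950.0 / 510.3 = 1.862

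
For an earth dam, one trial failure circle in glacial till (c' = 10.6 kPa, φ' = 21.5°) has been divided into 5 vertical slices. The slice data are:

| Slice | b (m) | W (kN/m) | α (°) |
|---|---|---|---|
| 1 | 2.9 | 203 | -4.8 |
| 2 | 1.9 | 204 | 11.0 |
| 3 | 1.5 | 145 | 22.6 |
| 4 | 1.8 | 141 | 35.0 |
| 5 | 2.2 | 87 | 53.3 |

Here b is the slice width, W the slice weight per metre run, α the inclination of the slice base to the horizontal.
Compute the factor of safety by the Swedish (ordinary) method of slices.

FS = 1.79

Ordinary method of slices: FS = Σ[c'·Δl_i + (W_i cosα_i)·tanφ'] / Σ W_i sinα_i, with Δl_i = b_i / cosα_i.
Slice 1: Δl = 2.9/cos(-4.8°) = 2.910 m; N'_1 = 203·cos(-4.8°) = 202.3; c'Δl = 30.85; W sinα = -17.0
Slice 2: Δl = 1.9/cos11.0° = 1.936 m; N'_2 = 204·cos11.0° = 200.3; c'Δl = 20.52; W sinα = 38.9
Slice 3: Δl = 1.5/cos22.6° = 1.625 m; N'_3 = 145·cos22.6° = 133.9; c'Δl = 17.22; W sinα = 55.7
Slice 4: Δl = 1.8/cos35.0° = 2.197 m; N'_4 = 141·cos35.0° = 115.5; c'Δl = 23.29; W sinα = 80.9
Slice 5: Δl = 2.2/cos53.3° = 3.681 m; N'_5 = 87·cos53.3° = 52.0; c'Δl = 39.02; W sinα = 69.8
Σc'Δl = 130.9 kN/m; ΣN' = 703.9 kN/m; ΣW sinα = 228.3 kN/m
Resisting = 130.9 + 703.9·tan21.5° = 130.9 + 277.3 = 408.2 kN/m
FS = 408.2 / 228.3 = 1.788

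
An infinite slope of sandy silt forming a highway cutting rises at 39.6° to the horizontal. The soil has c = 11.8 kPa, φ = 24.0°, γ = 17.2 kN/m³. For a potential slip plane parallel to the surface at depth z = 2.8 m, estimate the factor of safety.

For an infinite slope with a slip plane parallel to the surface (no pore pressure): FS = [c + γz cos²β tanφ] / [γz sinβ cosβ].
γz = 17.2·2.8 = 48.16 kN/m²
Numerator = 11.8 + 48.16·cos²39.6°·tan24.0° = 11.8 + 48.16·0.5937·0.4452 = 24.530 kPa
Denominator = 48.16·sin39.6°·cos39.6° = 48.16·0.6374·0.7705 = 23.653 kPa
FS = 24.530 / 23.653 = 1.037

FS = 1.04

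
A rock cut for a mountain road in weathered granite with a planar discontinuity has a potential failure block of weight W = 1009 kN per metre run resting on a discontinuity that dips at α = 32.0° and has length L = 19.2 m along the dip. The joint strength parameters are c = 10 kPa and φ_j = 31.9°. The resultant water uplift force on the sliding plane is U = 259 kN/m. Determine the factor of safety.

Resolving the block weight along and normal to the plane and applying the Mohr–Coulomb strength on the joint:
N' = W cosα − U = 1009·cos32.0° − 259 = 596.7 kN/m
Driving force T = W sinα = 1009·sin32.0° = 534.7 kN/m
Resisting force R = c·L + N'·tanφ_j = 10·19.2 + 596.7·tan31.9° = 192.0 + 371.4 = 563.4 kN/m
FS = R / T = 563.4 / 534.7 = 1.054

FS = 1.05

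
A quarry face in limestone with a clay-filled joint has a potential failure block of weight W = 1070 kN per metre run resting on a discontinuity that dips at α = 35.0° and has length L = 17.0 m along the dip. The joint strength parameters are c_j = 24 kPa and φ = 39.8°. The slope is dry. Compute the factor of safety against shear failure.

FS = 1.85

Resolving the block weight along and normal to the plane and applying the Mohr–Coulomb strength on the joint:
N' = W cosα = 1070·cos35.0° = 876.5 kN/m
Driving force T = W sinα = 1070·sin35.0° = 613.7 kN/m
Resisting force R = c_j·L + N'·tanφ = 24·17.0 + 876.5·tan39.8° = 408.0 + 730.3 = 1138.3 kN/m
FS = R / T = 1138.3 / 613.7 = 1.855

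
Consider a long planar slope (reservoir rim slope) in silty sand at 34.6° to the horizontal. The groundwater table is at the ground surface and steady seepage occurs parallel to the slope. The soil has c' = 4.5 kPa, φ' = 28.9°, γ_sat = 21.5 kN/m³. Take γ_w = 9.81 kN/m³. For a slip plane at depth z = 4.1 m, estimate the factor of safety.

With seepage parallel to the slope and the water table at the surface, the effective normal stress on the slip plane uses the buoyant unit weight γ' = γ_sat − γ_w while the driving shear stress uses γ_sat:
FS = [c' + γ' z cos²β tanφ'] / [γ_sat z sinβ cosβ]
γ' = 21.5 − 9.81 = 11.69 kN/m³
Numerator = 4.5 + 11.69·4.1·cos²34.6°·tan28.9° = 4.5 + 11.69·4.1·0.6776·0.5520 = 22.427 kPa
Denominator = 21.5·4.1·sin34.6°·cos34.6° = 21.5·4.1·0.5678·0.8231 = 41.202 kPa
FS = 22.427 / 41.202 = 0.544

FS = 0.54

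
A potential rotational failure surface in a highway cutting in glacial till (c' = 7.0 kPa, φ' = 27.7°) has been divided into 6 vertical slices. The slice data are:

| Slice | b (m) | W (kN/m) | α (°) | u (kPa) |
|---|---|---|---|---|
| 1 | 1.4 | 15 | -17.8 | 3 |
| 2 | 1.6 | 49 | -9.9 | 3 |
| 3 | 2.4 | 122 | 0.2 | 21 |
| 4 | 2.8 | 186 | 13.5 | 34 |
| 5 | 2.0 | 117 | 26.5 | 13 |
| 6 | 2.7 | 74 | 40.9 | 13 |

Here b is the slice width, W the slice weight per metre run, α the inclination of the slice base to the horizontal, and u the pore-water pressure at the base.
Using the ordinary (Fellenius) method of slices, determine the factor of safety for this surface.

FS = 1.92

Ordinary method of slices: FS = Σ[c'·Δl_i + (W_i cosα_i − u_i·Δl_i)·tanφ'] / Σ W_i sinα_i, with Δl_i = b_i / cosα_i.
Slice 1: Δl = 1.4/cos(-17.8°) = 1.470 m; N'_1 = 15·cos(-17.8°) − 3·1.470 = 9.9; c'Δl = 10.29; W sinα = -4.6
Slice 2: Δl = 1.6/cos(-9.9°) = 1.624 m; N'_2 = 49·cos(-9.9°) − 3·1.624 = 43.4; c'Δl = 11.37; W sinα = -8.4
Slice 3: Δl = 2.4/cos0.2° = 2.400 m; N'_3 = 122·cos0.2° − 21·2.400 = 71.6; c'Δl = 16.80; W sinα = 0.4
Slice 4: Δl = 2.8/cos13.5° = 2.880 m; N'_4 = 186·cos13.5° − 34·2.880 = 83.0; c'Δl = 20.16; W sinα = 43.4
Slice 5: Δl = 2.0/cos26.5° = 2.235 m; N'_5 = 117·cos26.5° − 13·2.235 = 75.7; c'Δl = 15.64; W sinα = 52.2
Slice 6: Δl = 2.7/cos40.9° = 3.572 m; N'_6 = 74·cos40.9° − 13·3.572 = 9.5; c'Δl = 25.00; W sinα = 48.5
Σc'Δl = 99.3 kN/m; ΣN' = 293.0 kN/m; ΣW sinα = 131.5 kN/m
Resisting = 99.3 + 293.0·tan27.7° = 99.3 + 153.8 = 253.1 kN/m
FS = 253.1 / 131.5 = 1.925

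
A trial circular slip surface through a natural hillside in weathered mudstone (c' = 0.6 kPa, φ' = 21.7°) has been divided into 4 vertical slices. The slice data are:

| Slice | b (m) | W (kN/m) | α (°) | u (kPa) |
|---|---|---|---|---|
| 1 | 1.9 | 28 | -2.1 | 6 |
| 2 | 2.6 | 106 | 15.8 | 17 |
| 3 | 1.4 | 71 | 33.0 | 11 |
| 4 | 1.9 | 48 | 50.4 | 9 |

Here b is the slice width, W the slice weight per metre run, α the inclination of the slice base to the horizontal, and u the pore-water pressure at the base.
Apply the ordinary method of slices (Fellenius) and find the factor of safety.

FS = 0.51

Ordinary method of slices: FS = Σ[c'·Δl_i + (W_i cosα_i − u_i·Δl_i)·tanφ'] / Σ W_i sinα_i, with Δl_i = b_i / cosα_i.
Slice 1: Δl = 1.9/cos(-2.1°) = 1.901 m; N'_1 = 28·cos(-2.1°) − 6·1.901 = 16.6; c'Δl = 1.14; W sinα = -1.0
Slice 2: Δl = 2.6/cos15.8° = 2.702 m; N'_2 = 106·cos15.8° − 17·2.702 = 56.1; c'Δl = 1.62; W sinα = 28.9
Slice 3: Δl = 1.4/cos33.0° = 1.669 m; N'_3 = 71·cos33.0° − 11·1.669 = 41.2; c'Δl = 1.00; W sinα = 38.7
Slice 4: Δl = 1.9/cos50.4° = 2.981 m; N'_4 = 48·cos50.4° − 9·2.981 = 3.8; c'Δl = 1.79; W sinα = 37.0
Σc'Δl = 5.6 kN/m; ΣN' = 117.6 kN/m; ΣW sinα = 103.5 kN/m
Resisting = 5.6 + 117.6·tan21.7° = 5.6 + 46.8 = 52.3 kN/m
FS = 52.3 / 103.5 = 0.506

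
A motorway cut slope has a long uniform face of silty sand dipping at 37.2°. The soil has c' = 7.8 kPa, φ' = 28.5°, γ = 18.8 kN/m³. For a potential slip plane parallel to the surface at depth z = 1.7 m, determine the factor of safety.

For an infinite slope with a slip plane parallel to the surface (no pore pressure): FS = [c' + γz cos²β tanφ'] / [γz sinβ cosβ].
γz = 18.8·1.7 = 31.96 kN/m²
Numerator = 7.8 + 31.96·cos²37.2°·tan28.5° = 7.8 + 31.96·0.6345·0.5430 = 18.810 kPa
Denominator = 31.96·sin37.2°·cos37.2° = 31.96·0.6046·0.7965 = 15.391 kPa
FS = 18.810 / 15.391 = 1.222

FS = 1.22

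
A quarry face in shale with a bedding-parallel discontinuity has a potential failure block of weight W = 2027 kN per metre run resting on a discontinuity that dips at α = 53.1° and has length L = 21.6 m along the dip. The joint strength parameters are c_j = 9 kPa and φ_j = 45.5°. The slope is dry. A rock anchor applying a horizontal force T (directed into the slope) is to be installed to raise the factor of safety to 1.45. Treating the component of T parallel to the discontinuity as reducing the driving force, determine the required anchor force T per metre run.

T = 545 kN/m

Resolving forces along and normal to the sliding plane, with the horizontal anchor force T adding T·sinα to the effective normal force and T·cosα acting up the plane against the driving force:
FS = [c_jL + (W cosα + T sinα) tanφ_j] / [W sinα − T cosα]
Without the anchor: N' = 1217.1 kN/m, driving T_d = 1621.0 kN/m, resisting R = 9·21.6 + 1217.1·tan45.5° = 1432.9 kN/m, FS = 0.88.
Setting FS = 1.45 and solving for T:
1.45·(1621.0 − T cos53.1°) = 1432.9 + T sin53.1°·tan45.5°
T·(sin53.1°·tan45.5° + 1.45·cos53.1°) = 1.45·1621.0 − 1432.9
T·(0.7997·1.0176 + 1.45·0.6004) = 2350.4 − 1432.9 = 917.5
T·1.6844 = 917.5
T = 544.7 kN/m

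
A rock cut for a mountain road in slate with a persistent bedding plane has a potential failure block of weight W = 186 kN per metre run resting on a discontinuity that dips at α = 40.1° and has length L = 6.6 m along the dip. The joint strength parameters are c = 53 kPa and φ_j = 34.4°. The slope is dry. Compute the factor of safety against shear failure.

Resolving the block weight along and normal to the plane and applying the Mohr–Coulomb strength on the joint:
N' = W cosα = 186·cos40.1° = 142.3 kN/m
Driving force T = W sinα = 186·sin40.1° = 119.8 kN/m
Resisting force R = c·L + N'·tanφ_j = 53·6.6 + 142.3·tan34.4° = 349.8 + 97.4 = 447.2 kN/m
FS = R / T = 447.2 / 119.8 = 3.733

FS = 3.73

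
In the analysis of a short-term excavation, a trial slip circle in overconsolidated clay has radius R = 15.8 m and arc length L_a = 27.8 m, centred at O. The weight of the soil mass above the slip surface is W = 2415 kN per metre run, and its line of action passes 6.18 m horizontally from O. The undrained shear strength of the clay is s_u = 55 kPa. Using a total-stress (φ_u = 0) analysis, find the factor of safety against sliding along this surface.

Taking moments about the centre O, the resisting moment is provided by the undrained shear strength acting along the arc:
M_R = s_u·L_a·R = 55·27.80·15.8 = 24158.2 kN·m/m
M_D = W·d = 2415·6.18 = 14924.7 kN·m/m
FS = M_R / M_D = 24158.2 / 14924.7 = 1.619

FS = 1.62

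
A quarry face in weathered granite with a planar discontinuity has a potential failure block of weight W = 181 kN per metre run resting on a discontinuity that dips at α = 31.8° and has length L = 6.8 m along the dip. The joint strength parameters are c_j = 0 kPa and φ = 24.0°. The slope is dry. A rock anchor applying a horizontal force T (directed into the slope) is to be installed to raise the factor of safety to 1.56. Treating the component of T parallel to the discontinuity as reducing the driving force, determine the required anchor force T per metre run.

T = 51 kN/m

Resolving forces along and normal to the sliding plane, with the horizontal anchor force T adding T·sinα to the effective normal force and T·cosα acting up the plane against the driving force:
FS = [c_jL + (W cosα + T sinα) tanφ] / [W sinα − T cosα]
Without the anchor: N' = 153.8 kN/m, driving T_d = 95.4 kN/m, resisting R = 0·6.8 + 153.8·tan24.0° = 68.5 kN/m, FS = 0.72.
Setting FS = 1.56 and solving for T:
1.56·(95.4 − T cos31.8°) = 68.5 + T sin31.8°·tan24.0°
T·(sin31.8°·tan24.0° + 1.56·cos31.8°) = 1.56·95.4 − 68.5
T·(0.5270·0.4452 + 1.56·0.8499) = 148.8 − 68.5 = 80.3
T·1.5604 = 80.3
T = 51.5 kN/m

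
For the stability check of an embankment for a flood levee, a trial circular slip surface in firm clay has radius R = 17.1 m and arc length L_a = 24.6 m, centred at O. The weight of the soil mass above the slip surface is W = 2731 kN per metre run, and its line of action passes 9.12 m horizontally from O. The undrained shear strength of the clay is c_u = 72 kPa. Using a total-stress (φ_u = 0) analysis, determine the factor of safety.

FS = 1.22

Taking moments about the centre O, the resisting moment is provided by the undrained shear strength acting along the arc:
M_R = c_u·L_a·R = 72·24.60·17.1 = 30287.5 kN·m/m
M_D = W·d = 2731·9.12 = 24906.7 kN·m/m
FS = M_R / M_D = 30287.5 / 24906.7 = 1.216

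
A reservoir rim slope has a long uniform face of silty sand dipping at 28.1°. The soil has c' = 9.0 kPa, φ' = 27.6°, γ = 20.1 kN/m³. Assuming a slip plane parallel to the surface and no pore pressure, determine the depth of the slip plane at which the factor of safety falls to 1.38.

z = 2.69 m

Setting FS = 1.38 in FS = [c' + γz cos²β tanφ'] / [γz sinβ cosβ] and solving for z:
z = c' / [γ cosβ (FS·sinβ − cosβ·tanφ')]
  = 9.0 / [20.1·cos28.1°·(1.38·sin28.1° − cos28.1°·tan27.6°)]
  = 9.0 / [20.1·0.8821·(1.38·0.4710 − 0.8821·0.5228)]
  = 9.0 / 3.3481 = 2.688 m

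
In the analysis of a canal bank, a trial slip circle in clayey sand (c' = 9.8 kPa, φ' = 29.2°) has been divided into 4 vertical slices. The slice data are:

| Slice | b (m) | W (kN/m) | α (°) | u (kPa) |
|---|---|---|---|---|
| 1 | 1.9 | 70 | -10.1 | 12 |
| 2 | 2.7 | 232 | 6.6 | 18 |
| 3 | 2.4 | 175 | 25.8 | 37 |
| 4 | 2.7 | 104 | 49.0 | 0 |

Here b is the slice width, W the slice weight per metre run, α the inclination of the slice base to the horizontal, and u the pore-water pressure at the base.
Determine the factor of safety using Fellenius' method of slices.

FS = 1.83

Ordinary method of slices: FS = Σ[c'·Δl_i + (W_i cosα_i − u_i·Δl_i)·tanφ'] / Σ W_i sinα_i, with Δl_i = b_i / cosα_i.
Slice 1: Δl = 1.9/cos(-10.1°) = 1.930 m; N'_1 = 70·cos(-10.1°) − 12·1.930 = 45.8; c'Δl = 18.91; W sinα = -12.3
Slice 2: Δl = 2.7/cos6.6° = 2.718 m; N'_2 = 232·cos6.6° − 18·2.718 = 181.5; c'Δl = 26.64; W sinα = 26.7
Slice 3: Δl = 2.4/cos25.8° = 2.666 m; N'_3 = 175·cos25.8° − 37·2.666 = 58.9; c'Δl = 26.12; W sinα = 76.2
Slice 4: Δl = 2.7/cos49.0° = 4.115 m; N'_4 = 104·cos49.0° − 0·4.115 = 68.2; c'Δl = 40.33; W sinα = 78.5
Σc'Δl = 112.0 kN/m; ΣN' = 354.4 kN/m; ΣW sinα = 169.0 kN/m
Resisting = 112.0 + 354.4·tan29.2° = 112.0 + 198.1 = 310.1 kN/m
FS = 310.1 / 169.0 = 1.834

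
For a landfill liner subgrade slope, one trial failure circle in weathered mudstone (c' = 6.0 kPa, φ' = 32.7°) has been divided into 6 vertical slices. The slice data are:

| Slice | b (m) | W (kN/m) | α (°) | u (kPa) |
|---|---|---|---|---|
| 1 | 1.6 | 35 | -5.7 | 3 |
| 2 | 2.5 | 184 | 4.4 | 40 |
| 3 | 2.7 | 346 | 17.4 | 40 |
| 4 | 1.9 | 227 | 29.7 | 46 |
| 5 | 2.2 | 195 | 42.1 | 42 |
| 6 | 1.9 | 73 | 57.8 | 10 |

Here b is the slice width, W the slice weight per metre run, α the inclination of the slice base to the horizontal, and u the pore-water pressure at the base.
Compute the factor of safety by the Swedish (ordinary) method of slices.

Ordinary method of slices: FS = Σ[c'·Δl_i + (W_i cosα_i − u_i·Δl_i)·tanφ'] / Σ W_i sinα_i, with Δl_i = b_i / cosα_i.
Slice 1: Δl = 1.6/cos(-5.7°) = 1.608 m; N'_1 = 35·cos(-5.7°) − 3·1.608 = 30.0; c'Δl = 9.65; W sinα = -3.5
Slice 2: Δl = 2.5/cos4.4° = 2.507 m; N'_2 = 184·cos4.4° − 40·2.507 = 83.2; c'Δl = 15.04; W sinα = 14.1
Slice 3: Δl = 2.7/cos17.4° = 2.829 m; N'_3 = 346·cos17.4° − 40·2.829 = 217.0; c'Δl = 16.98; W sinα = 103.5
Slice 4: Δl = 1.9/cos29.7° = 2.187 m; N'_4 = 227·cos29.7° − 46·2.187 = 96.6; c'Δl = 13.12; W sinα = 112.5
Slice 5: Δl = 2.2/cos42.1° = 2.965 m; N'_5 = 195·cos42.1° − 42·2.965 = 20.2; c'Δl = 17.79; W sinα = 130.7
Slice 6: Δl = 1.9/cos57.8° = 3.566 m; N'_6 = 73·cos57.8° − 10·3.566 = 3.2; c'Δl = 21.39; W sinα = 61.8
Σc'Δl = 94.0 kN/m; ΣN' = 450.1 kN/m; ΣW sinα = 419.1 kN/m
Resisting = 94.0 + 450.1·tan32.7° = 94.0 + 289.0 = 382.9 kN/m
FS = 382.9 / 419.1 = 0.914

FS = 0.91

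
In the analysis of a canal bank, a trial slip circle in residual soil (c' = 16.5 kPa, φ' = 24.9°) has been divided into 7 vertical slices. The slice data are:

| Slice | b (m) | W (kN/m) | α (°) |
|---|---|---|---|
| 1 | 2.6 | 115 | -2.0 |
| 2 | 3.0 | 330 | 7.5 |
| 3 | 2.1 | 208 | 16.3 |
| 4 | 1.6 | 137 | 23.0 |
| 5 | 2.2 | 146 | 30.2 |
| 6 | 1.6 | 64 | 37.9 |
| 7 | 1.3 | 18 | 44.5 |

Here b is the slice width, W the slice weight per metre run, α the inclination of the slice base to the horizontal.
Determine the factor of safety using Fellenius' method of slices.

Ordinary method of slices: FS = Σ[c'·Δl_i + (W_i cosα_i)·tanφ'] / Σ W_i sinα_i, with Δl_i = b_i / cosα_i.
Slice 1: Δl = 2.6/cos(-2.0°) = 2.602 m; N'_1 = 115·cos(-2.0°) = 114.9; c'Δl = 42.93; W sinα = -4.0
Slice 2: Δl = 3.0/cos7.5° = 3.026 m; N'_2 = 330·cos7.5° = 327.2; c'Δl = 49.93; W sinα = 43.1
Slice 3: Δl = 2.1/cos16.3° = 2.188 m; N'_3 = 208·cos16.3° = 199.6; c'Δl = 36.10; W sinα = 58.4
Slice 4: Δl = 1.6/cos23.0° = 1.738 m; N'_4 = 137·cos23.0° = 126.1; c'Δl = 28.68; W sinα = 53.5
Slice 5: Δl = 2.2/cos30.2° = 2.545 m; N'_5 = 146·cos30.2° = 126.2; c'Δl = 42.00; W sinα = 73.4
Slice 6: Δl = 1.6/cos37.9° = 2.028 m; N'_6 = 64·cos37.9° = 50.5; c'Δl = 33.46; W sinα = 39.3
Slice 7: Δl = 1.3/cos44.5° = 1.823 m; N'_7 = 18·cos44.5° = 12.8; c'Δl = 30.07; W sinα = 12.6
Σc'Δl = 263.2 kN/m; ΣN' = 957.4 kN/m; ΣW sinα = 276.3 kN/m
Resisting = 263.2 + 957.4·tan24.9° = 263.2 + 444.4 = 707.6 kN/m
FS = 707.6 / 276.3 = 2.560

FS = 2.56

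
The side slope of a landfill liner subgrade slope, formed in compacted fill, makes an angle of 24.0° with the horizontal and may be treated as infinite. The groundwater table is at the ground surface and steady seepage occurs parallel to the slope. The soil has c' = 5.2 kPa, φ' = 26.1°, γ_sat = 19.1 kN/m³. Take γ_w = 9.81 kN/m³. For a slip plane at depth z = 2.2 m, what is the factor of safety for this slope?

With seepage parallel to the slope and the water table at the surface, the effective normal stress on the slip plane uses the buoyant unit weight γ' = γ_sat − γ_w while the driving shear stress uses γ_sat:
FS = [c' + γ' z cos²β tanφ'] / [γ_sat z sinβ cosβ]
γ' = 19.1 − 9.81 = 9.29 kN/m³
Numerator = 5.2 + 9.29·2.2·cos²24.0°·tan26.1° = 5.2 + 9.29·2.2·0.8346·0.4899 = 13.556 kPa
Denominator = 19.1·2.2·sin24.0°·cos24.0° = 19.1·2.2·0.4067·0.9135 = 15.613 kPa
FS = 13.556 / 15.613 = 0.868

FS = 0.87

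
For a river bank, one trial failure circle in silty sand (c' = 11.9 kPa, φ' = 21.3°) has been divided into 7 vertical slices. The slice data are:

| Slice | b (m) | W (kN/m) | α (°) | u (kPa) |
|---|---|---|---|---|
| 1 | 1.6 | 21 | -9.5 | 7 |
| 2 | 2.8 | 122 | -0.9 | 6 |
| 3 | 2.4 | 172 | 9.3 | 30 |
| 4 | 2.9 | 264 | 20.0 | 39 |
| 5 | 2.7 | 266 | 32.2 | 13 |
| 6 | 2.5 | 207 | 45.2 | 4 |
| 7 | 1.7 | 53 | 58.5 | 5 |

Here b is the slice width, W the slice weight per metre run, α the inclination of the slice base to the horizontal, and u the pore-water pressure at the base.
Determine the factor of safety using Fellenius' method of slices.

FS = 1.11

Ordinary method of slices: FS = Σ[c'·Δl_i + (W_i cosα_i − u_i·Δl_i)·tanφ'] / Σ W_i sinα_i, with Δl_i = b_i / cosα_i.
Slice 1: Δl = 1.6/cos(-9.5°) = 1.622 m; N'_1 = 21·cos(-9.5°) − 7·1.622 = 9.4; c'Δl = 19.30; W sinα = -3.5
Slice 2: Δl = 2.8/cos(-0.9°) = 2.800 m; N'_2 = 122·cos(-0.9°) − 6·2.800 = 105.2; c'Δl = 33.32; W sinα = -1.9
Slice 3: Δl = 2.4/cos9.3° = 2.432 m; N'_3 = 172·cos9.3° − 30·2.432 = 96.8; c'Δl = 28.94; W sinα = 27.8
Slice 4: Δl = 2.9/cos20.0° = 3.086 m; N'_4 = 264·cos20.0° − 39·3.086 = 127.7; c'Δl = 36.72; W sinα = 90.3
Slice 5: Δl = 2.7/cos32.2° = 3.191 m; N'_5 = 266·cos32.2° − 13·3.191 = 183.6; c'Δl = 37.97; W sinα = 141.7
Slice 6: Δl = 2.5/cos45.2° = 3.548 m; N'_6 = 207·cos45.2° − 4·3.548 = 131.7; c'Δl = 42.22; W sinα = 146.9
Slice 7: Δl = 1.7/cos58.5° = 3.254 m; N'_7 = 53·cos58.5° − 5·3.254 = 11.4; c'Δl = 38.72; W sinα = 45.2
Σc'Δl = 237.2 kN/m; ΣN' = 665.7 kN/m; ΣW sinα = 446.5 kN/m
Resisting = 237.2 + 665.7·tan21.3° = 237.2 + 259.6 = 496.8 kN/m
FS = 496.8 / 446.5 = 1.113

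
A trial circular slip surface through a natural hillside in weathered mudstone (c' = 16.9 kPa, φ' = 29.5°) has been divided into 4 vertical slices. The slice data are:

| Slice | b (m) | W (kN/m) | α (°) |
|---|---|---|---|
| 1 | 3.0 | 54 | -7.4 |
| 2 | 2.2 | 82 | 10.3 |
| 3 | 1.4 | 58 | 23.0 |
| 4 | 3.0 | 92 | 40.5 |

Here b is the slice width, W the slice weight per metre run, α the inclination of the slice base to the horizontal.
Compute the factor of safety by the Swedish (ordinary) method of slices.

Ordinary method of slices: FS = Σ[c'·Δl_i + (W_i cosα_i)·tanφ'] / Σ W_i sinα_i, with Δl_i = b_i / cosα_i.
Slice 1: Δl = 3.0/cos(-7.4°) = 3.025 m; N'_1 = 54·cos(-7.4°) = 53.6; c'Δl = 51.13; W sinα = -7.0
Slice 2: Δl = 2.2/cos10.3° = 2.236 m; N'_2 = 82·cos10.3° = 80.7; c'Δl = 37.79; W sinα = 14.7
Slice 3: Δl = 1.4/cos23.0° = 1.521 m; N'_3 = 58·cos23.0° = 53.4; c'Δl = 25.70; W sinα = 22.7
Slice 4: Δl = 3.0/cos40.5° = 3.945 m; N'_4 = 92·cos40.5° = 70.0; c'Δl = 66.67; W sinα = 59.7
Σc'Δl = 181.3 kN/m; ΣN' = 257.6 kN/m; ΣW sinα = 90.1 kN/m
Resisting = 181.3 + 257.6·tan29.5° = 181.3 + 145.7 = 327.0 kN/m
FS = 327.0 / 90.1 = 3.629

FS = 3.63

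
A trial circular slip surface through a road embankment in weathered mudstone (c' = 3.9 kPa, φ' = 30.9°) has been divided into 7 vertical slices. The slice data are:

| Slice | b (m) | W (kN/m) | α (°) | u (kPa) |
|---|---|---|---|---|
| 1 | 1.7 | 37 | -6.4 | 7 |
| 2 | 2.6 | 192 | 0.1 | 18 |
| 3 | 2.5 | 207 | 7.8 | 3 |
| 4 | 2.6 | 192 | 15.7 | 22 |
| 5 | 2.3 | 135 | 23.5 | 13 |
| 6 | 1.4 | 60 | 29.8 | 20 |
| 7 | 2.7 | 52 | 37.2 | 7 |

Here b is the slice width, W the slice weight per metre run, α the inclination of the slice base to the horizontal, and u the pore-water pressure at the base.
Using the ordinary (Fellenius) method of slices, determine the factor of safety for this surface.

FS = 2.29

Ordinary method of slices: FS = Σ[c'·Δl_i + (W_i cosα_i − u_i·Δl_i)·tanφ'] / Σ W_i sinα_i, with Δl_i = b_i / cosα_i.
Slice 1: Δl = 1.7/cos(-6.4°) = 1.711 m; N'_1 = 37·cos(-6.4°) − 7·1.711 = 24.8; c'Δl = 6.67; W sinα = -4.1
Slice 2: Δl = 2.6/cos0.1° = 2.600 m; N'_2 = 192·cos0.1° − 18·2.600 = 145.2; c'Δl = 10.14; W sinα = 0.3
Slice 3: Δl = 2.5/cos7.8° = 2.523 m; N'_3 = 207·cos7.8° − 3·2.523 = 197.5; c'Δl = 9.84; W sinα = 28.1
Slice 4: Δl = 2.6/cos15.7° = 2.701 m; N'_4 = 192·cos15.7° − 22·2.701 = 125.4; c'Δl = 10.53; W sinα = 52.0
Slice 5: Δl = 2.3/cos23.5° = 2.508 m; N'_5 = 135·cos23.5° − 13·2.508 = 91.2; c'Δl = 9.78; W sinα = 53.8
Slice 6: Δl = 1.4/cos29.8° = 1.613 m; N'_6 = 60·cos29.8° − 20·1.613 = 19.8; c'Δl = 6.29; W sinα = 29.8
Slice 7: Δl = 2.7/cos37.2° = 3.390 m; N'_7 = 52·cos37.2° − 7·3.390 = 17.7; c'Δl = 13.22; W sinα = 31.4
Σc'Δl = 66.5 kN/m; ΣN' = 621.6 kN/m; ΣW sinα = 191.3 kN/m
Resisting = 66.5 + 621.6·tan30.9° = 66.5 + 372.0 = 438.5 kN/m
FS = 438.5 / 191.3 = 2.292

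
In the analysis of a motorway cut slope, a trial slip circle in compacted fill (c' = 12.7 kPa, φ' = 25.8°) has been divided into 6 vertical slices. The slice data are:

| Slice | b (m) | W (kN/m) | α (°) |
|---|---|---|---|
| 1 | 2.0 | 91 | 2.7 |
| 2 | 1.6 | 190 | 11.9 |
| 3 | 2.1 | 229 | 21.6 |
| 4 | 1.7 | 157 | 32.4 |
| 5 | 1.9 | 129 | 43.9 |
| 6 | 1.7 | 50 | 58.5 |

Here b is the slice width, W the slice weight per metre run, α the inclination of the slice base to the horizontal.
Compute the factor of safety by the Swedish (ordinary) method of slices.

FS = 1.55

Ordinary method of slices: FS = Σ[c'·Δl_i + (W_i cosα_i)·tanφ'] / Σ W_i sinα_i, with Δl_i = b_i / cosα_i.
Slice 1: Δl = 2.0/cos2.7° = 2.002 m; N'_1 = 91·cos2.7° = 90.9; c'Δl = 25.43; W sinα = 4.3
Slice 2: Δl = 1.6/cos11.9° = 1.635 m; N'_2 = 190·cos11.9° = 185.9; c'Δl = 20.77; W sinα = 39.2
Slice 3: Δl = 2.1/cos21.6° = 2.259 m; N'_3 = 229·cos21.6° = 212.9; c'Δl = 28.68; W sinα = 84.3
Slice 4: Δl = 1.7/cos32.4° = 2.013 m; N'_4 = 157·cos32.4° = 132.6; c'Δl = 25.57; W sinα = 84.1
Slice 5: Δl = 1.9/cos43.9° = 2.637 m; N'_5 = 129·cos43.9° = 93.0; c'Δl = 33.49; W sinα = 89.4
Slice 6: Δl = 1.7/cos58.5° = 3.254 m; N'_6 = 50·cos58.5° = 26.1; c'Δl = 41.32; W sinα = 42.6
Σc'Δl = 175.3 kN/m; ΣN' = 741.4 kN/m; ΣW sinα = 344.0 kN/m
Resisting = 175.3 + 741.4·tan25.8° = 175.3 + 358.4 = 533.7 kN/m
FS = 533.7 / 344.0 = 1.551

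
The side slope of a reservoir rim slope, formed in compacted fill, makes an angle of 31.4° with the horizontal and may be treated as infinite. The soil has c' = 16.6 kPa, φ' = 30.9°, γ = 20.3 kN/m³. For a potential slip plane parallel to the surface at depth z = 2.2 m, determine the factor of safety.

For an infinite slope with a slip plane parallel to the surface (no pore pressure): FS = [c' + γz cos²β tanφ'] / [γz sinβ cosβ].
γz = 20.3·2.2 = 44.66 kN/m²
Numerator = 16.6 + 44.66·cos²31.4°·tan30.9° = 16.6 + 44.66·0.7285·0.5985 = 36.073 kPa
Denominator = 44.66·sin31.4°·cos31.4° = 44.66·0.5210·0.8536 = 19.861 kPa
FS = 36.073 / 19.861 = 1.816

FS = 1.82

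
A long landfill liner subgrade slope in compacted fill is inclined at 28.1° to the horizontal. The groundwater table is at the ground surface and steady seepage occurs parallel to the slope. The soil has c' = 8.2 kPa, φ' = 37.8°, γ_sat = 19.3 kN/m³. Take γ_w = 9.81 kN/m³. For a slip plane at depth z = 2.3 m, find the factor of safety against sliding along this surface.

FS = 1.16

With seepage parallel to the slope and the water table at the surface, the effective normal stress on the slip plane uses the buoyant unit weight γ' = γ_sat − γ_w while the driving shear stress uses γ_sat:
FS = [c' + γ' z cos²β tanφ'] / [γ_sat z sinβ cosβ]
γ' = 19.3 − 9.81 = 9.49 kN/m³
Numerator = 8.2 + 9.49·2.3·cos²28.1°·tan37.8° = 8.2 + 9.49·2.3·0.7781·0.7757 = 21.375 kPa
Denominator = 19.3·2.3·sin28.1°·cos28.1° = 19.3·2.3·0.4710·0.8821 = 18.444 kPa
FS = 21.375 / 18.444 = 1.159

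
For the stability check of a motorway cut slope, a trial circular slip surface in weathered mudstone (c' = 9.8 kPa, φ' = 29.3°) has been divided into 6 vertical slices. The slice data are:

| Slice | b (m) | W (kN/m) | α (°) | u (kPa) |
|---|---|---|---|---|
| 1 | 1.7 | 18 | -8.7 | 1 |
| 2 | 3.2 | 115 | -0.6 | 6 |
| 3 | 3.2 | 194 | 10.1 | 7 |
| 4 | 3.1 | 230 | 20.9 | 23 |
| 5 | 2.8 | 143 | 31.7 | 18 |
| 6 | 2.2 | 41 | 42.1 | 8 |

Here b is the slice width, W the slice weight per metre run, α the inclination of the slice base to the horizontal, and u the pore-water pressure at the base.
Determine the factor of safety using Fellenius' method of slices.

FS = 2.08

Ordinary method of slices: FS = Σ[c'·Δl_i + (W_i cosα_i − u_i·Δl_i)·tanφ'] / Σ W_i sinα_i, with Δl_i = b_i / cosα_i.
Slice 1: Δl = 1.7/cos(-8.7°) = 1.720 m; N'_1 = 18·cos(-8.7°) − 1·1.720 = 16.1; c'Δl = 16.85; W sinα = -2.7
Slice 2: Δl = 3.2/cos(-0.6°) = 3.200 m; N'_2 = 115·cos(-0.6°) − 6·3.200 = 95.8; c'Δl = 31.36; W sinα = -1.2
Slice 3: Δl = 3.2/cos10.1° = 3.250 m; N'_3 = 194·cos10.1° − 7·3.250 = 168.2; c'Δl = 31.85; W sinα = 34.0
Slice 4: Δl = 3.1/cos20.9° = 3.318 m; N'_4 = 230·cos20.9° − 23·3.318 = 138.5; c'Δl = 32.52; W sinα = 82.0
Slice 5: Δl = 2.8/cos31.7° = 3.291 m; N'_5 = 143·cos31.7° − 18·3.291 = 62.4; c'Δl = 32.25; W sinα = 75.1
Slice 6: Δl = 2.2/cos42.1° = 2.965 m; N'_6 = 41·cos42.1° − 8·2.965 = 6.7; c'Δl = 29.06; W sinα = 27.5
Σc'Δl = 173.9 kN/m; ΣN' = 487.8 kN/m; ΣW sinα = 214.8 kN/m
Resisting = 173.9 + 487.8·tan29.3° = 173.9 + 273.7 = 447.6 kN/m
FS = 447.6 / 214.8 = 2.084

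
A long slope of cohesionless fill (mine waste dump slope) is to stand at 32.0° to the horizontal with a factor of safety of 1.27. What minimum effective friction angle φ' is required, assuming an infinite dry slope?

FS = tanφ'/tanβ ⇒ tanφ' = FS · tanβ = 1.27 · tan32.0° = 0.7936
φ' = arctan(0.7936) = 38.43°

φ' = 38.4°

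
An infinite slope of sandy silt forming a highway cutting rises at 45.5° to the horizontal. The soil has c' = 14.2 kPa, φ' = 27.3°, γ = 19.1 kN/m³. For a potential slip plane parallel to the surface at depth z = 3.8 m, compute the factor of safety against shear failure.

FS = 0.90

For an infinite slope with a slip plane parallel to the surface (no pore pressure): FS = [c' + γz cos²β tanφ'] / [γz sinβ cosβ].
γz = 19.1·3.8 = 72.58 kN/m²
Numerator = 14.2 + 72.58·cos²45.5°·tan27.3° = 14.2 + 72.58·0.4913·0.5161 = 32.604 kPa
Denominator = 72.58·sin45.5°·cos45.5° = 72.58·0.7133·0.7009 = 36.284 kPa
FS = 32.604 / 36.284 = 0.899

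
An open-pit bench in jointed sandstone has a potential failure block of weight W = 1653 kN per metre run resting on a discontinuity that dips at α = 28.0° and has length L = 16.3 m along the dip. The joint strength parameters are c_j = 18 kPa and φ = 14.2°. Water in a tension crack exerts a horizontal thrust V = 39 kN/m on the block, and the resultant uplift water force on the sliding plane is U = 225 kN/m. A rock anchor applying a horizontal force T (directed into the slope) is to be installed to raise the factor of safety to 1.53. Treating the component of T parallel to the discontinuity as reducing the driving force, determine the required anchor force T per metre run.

Resolving forces along and normal to the sliding plane, with the horizontal anchor force T adding T·sinα to the effective normal force and T·cosα acting up the plane against the driving force:
FS = [c_jL + (W cosα − U − V sinα + T sinα) tanφ] / [W sinα + V cosα − T cosα]
Without the anchor: N' = 1216.2 kN/m, driving T_d = 810.5 kN/m, resisting R = 18·16.3 + 1216.2·tan14.2° = 601.1 kN/m, FS = 0.74.
Setting FS = 1.53 and solving for T:
1.53·(810.5 − T cos28.0°) = 601.1 + T sin28.0°·tan14.2°
T·(sin28.0°·tan14.2° + 1.53·cos28.0°) = 1.53·810.5 − 601.1
T·(0.4695·0.2530 + 1.53·0.8829) = 1240.0 − 601.1 = 638.9
T·1.4697 = 638.9
T = 434.7 kN/m

T = 435 kN/m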